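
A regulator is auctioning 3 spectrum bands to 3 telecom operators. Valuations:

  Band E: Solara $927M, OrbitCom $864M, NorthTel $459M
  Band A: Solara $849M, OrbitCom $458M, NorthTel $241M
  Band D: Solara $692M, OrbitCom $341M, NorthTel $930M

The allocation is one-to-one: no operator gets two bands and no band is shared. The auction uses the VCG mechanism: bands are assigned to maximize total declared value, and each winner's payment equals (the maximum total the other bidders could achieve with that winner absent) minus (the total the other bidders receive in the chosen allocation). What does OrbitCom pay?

OrbitCom pays $78M.

Efficient allocation: Solara→Band A ($849M), OrbitCom→Band E ($864M), NorthTel→Band D ($930M); total welfare W = $2643M.
OrbitCom receives Band E at value $864M, so the others get W − 864 = $1779M.
Without OrbitCom: best allocation of the remaining 2 bidders over all 3 bands is Solara→Band E ($927M), NorthTel→Band D ($930M), total $1857M.
VCG payment = (others' best without OrbitCom) − (others' welfare with OrbitCom) = 1857 − 1779 = $78M.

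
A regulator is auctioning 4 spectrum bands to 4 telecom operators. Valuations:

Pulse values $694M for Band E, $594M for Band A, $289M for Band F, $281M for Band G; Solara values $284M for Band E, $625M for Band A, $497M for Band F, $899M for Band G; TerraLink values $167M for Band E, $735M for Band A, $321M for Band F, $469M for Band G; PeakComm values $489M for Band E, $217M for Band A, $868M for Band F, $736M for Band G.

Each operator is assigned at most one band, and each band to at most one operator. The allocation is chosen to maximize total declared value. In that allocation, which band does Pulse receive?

This is a one-to-one assignment (maximum-weight bipartite matching).
Optimal: Pulse→Band E ($694M), Solara→Band G ($899M), TerraLink→Band A ($735M), PeakComm→Band F ($868M) — total 694+899+735+868 = $3196M.
Next-best assignment: Pulse→Band E, Solara→Band F, TerraLink→Band A, PeakComm→Band G = $2662M.

Pulse receives Band E.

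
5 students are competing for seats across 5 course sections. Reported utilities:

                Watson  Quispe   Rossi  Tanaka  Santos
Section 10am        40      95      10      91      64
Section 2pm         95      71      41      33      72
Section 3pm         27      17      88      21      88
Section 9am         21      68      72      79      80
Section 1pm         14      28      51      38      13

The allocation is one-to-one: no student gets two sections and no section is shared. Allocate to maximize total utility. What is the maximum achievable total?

Treat this as an assignment problem: match each student to one section.
Optimal: Watson→Section 2pm (95 points), Quispe→Section 10am (95 points), Rossi→Section 1pm (51 points), Tanaka→Section 9am (79 points), Santos→Section 3pm (88 points) — total 95+95+51+79+88 = 408 points.
Column-greedy (each section in turn goes to its best remaining student) gives 396 points, worse by 12.
Every other assignment is strictly worse.

Max total: 408 points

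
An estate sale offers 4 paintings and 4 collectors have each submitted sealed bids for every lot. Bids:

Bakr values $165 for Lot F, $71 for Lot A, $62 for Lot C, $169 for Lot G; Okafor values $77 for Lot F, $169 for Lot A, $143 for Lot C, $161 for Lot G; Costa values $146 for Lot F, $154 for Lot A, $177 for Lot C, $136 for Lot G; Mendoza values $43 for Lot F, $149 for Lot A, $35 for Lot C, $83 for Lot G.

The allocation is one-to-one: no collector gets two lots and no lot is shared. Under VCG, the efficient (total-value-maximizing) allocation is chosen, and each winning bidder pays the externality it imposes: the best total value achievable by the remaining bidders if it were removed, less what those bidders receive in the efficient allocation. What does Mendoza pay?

Efficient allocation: Bakr→Lot F ($165), Okafor→Lot G ($161), Costa→Lot C ($177), Mendoza→Lot A ($149); total welfare W = $652.
Mendoza receives Lot A at value $149, so the others get W − 149 = $503.
Without Mendoza: best allocation of the remaining 3 bidders over all 4 lots is Bakr→Lot G ($169), Okafor→Lot A ($169), Costa→Lot C ($177), total $515.
VCG payment = (others' best without Mendoza) − (others' welfare with Mendoza) = 515 − 503 = $12.

Mendoza pays $12.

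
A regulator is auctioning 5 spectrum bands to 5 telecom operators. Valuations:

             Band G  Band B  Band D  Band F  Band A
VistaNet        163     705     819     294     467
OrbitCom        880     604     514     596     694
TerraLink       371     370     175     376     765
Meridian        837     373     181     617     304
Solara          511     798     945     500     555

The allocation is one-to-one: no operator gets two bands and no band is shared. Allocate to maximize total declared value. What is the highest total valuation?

This is the linear assignment problem.
Optimal: VistaNet→Band B ($705M), OrbitCom→Band G ($880M), TerraLink→Band A ($765M), Meridian→Band F ($617M), Solara→Band D ($945M) — total 705+880+765+617+945 = $3912M.
Column-greedy (each band in turn goes to its best remaining operator) gives $3879M, worse by 33.
Next-best assignment: VistaNet→Band D, OrbitCom→Band G, TerraLink→Band A, Meridian→Band F, Solara→Band B = $3879M.

Maximum total: $3912M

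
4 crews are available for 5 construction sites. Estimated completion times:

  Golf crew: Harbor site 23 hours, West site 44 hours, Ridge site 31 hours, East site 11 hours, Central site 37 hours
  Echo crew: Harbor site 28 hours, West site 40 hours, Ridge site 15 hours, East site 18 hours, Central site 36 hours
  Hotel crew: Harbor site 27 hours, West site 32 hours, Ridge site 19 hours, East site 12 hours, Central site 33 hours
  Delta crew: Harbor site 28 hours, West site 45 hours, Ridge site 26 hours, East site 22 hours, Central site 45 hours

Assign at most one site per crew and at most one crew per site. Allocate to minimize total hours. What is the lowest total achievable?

Min total: 86 hours

Optimal: Golf crew→East site (11 hours), Echo crew→Ridge site (15 hours), Hotel crew→West site (32 hours), Delta crew→Harbor site (28 hours) — total 11+15+32+28 = 86 hours.
Column-greedy (each site in turn goes to its cheapest remaining crew) gives 92 hours, worse by 6.
Next-best assignment: Golf crew→East site, Echo crew→Ridge site, Hotel crew→Central site, Delta crew→Harbor site = 87 hours.
Checked against all permutations: 86 hours is optimal.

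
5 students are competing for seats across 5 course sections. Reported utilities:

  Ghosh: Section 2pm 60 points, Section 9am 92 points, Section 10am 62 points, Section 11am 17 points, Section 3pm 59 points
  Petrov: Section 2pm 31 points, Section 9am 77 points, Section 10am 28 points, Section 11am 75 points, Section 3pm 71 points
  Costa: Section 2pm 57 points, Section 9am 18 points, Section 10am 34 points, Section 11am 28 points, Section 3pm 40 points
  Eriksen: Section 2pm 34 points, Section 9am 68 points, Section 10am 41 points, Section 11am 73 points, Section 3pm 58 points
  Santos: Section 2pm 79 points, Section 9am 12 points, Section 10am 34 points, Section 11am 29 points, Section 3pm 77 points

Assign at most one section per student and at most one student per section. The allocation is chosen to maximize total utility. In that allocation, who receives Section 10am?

Optimal: Ghosh→Section 9am (92 points), Petrov→Section 3pm (71 points), Costa→Section 10am (34 points), Eriksen→Section 11am (73 points), Santos→Section 2pm (79 points) — total 92+71+34+73+79 = 349 points.
Row-greedy (each student in turn takes its best remaining section) gives 316 points, worse by 33.
Next-best assignment: Ghosh→Section 10am, Petrov→Section 9am, Costa→Section 2pm, Eriksen→Section 11am, Santos→Section 3pm = 346 points.
Costa's own top section is Section 2pm (57 points), but forcing Costa→Section 2pm and reassigning the rest optimally gives only 346 points — worse by 3.

Costa receives Section 10am.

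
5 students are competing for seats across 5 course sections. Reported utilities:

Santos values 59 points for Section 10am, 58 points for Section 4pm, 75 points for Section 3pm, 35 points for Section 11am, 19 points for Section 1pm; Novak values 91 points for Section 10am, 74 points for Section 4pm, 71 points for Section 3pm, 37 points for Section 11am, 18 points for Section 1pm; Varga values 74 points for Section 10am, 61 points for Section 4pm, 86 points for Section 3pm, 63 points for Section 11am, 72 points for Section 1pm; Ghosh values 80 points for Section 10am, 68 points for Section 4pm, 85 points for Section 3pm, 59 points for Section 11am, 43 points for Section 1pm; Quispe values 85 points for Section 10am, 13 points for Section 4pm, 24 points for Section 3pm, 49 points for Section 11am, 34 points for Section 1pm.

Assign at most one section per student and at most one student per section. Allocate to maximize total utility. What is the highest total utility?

This is the linear assignment problem.
Optimal: Santos→Section 3pm (75 points), Novak→Section 4pm (74 points), Varga→Section 1pm (72 points), Ghosh→Section 11am (59 points), Quispe→Section 10am (85 points) — total 75+74+72+59+85 = 365 points.
Column-greedy (each section in turn goes to its best remaining student) gives 313 points, worse by 52.

Maximum total: 365 points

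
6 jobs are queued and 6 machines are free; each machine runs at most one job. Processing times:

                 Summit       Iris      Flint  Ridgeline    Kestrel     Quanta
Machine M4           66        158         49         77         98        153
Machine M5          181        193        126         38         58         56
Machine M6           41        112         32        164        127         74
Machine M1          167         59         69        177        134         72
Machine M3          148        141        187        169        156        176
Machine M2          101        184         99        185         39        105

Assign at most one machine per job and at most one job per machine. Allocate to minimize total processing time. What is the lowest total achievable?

Min total: 380 min

This is the linear assignment problem.
Optimal: Summit→Machine M6 (41 min), Iris→Machine M3 (141 min), Flint→Machine M4 (49 min), Ridgeline→Machine M5 (38 min), Kestrel→Machine M2 (39 min), Quanta→Machine M1 (72 min) — total 41+141+49+38+39+72 = 380 min.
Row-greedy (each job in turn takes its cheapest remaining machine) gives 402 min, worse by 22.
Next-best assignment: Summit→Machine M4, Iris→Machine M3, Flint→Machine M6, Ridgeline→Machine M5, Kestrel→Machine M2, Quanta→Machine M1 = 388 min.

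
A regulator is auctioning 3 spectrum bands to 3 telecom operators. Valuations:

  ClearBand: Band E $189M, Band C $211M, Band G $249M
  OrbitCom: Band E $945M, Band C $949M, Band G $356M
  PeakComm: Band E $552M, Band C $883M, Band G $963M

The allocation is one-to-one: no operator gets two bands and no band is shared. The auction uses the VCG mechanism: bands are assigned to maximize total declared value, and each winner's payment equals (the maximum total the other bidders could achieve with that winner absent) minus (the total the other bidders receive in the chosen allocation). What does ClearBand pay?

Efficient allocation: ClearBand→Band C ($211M), OrbitCom→Band E ($945M), PeakComm→Band G ($963M); total welfare W = $2119M.
ClearBand receives Band C at value $211M, so the others get W − 211 = $1908M.
Without ClearBand: best allocation of the remaining 2 bidders over all 3 bands is OrbitCom→Band C ($949M), PeakComm→Band G ($963M), total $1912M.
VCG payment = (others' best without ClearBand) − (others' welfare with ClearBand) = 1912 − 1908 = $4M.

ClearBand pays $4M.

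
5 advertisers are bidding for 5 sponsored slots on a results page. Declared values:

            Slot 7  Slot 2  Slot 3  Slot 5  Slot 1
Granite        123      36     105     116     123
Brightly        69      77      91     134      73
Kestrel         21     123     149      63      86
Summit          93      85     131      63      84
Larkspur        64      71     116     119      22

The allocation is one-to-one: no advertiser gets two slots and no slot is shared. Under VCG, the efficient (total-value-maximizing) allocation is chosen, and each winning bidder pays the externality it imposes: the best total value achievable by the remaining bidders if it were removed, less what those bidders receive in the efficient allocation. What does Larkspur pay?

Efficient allocation: Granite→Slot 1 ($123), Brightly→Slot 5 ($134), Kestrel→Slot 2 ($123), Summit→Slot 7 ($93), Larkspur→Slot 3 ($116); total welfare W = $589.
Larkspur receives Slot 3 at value $116, so the others get W − 116 = $473.
Without Larkspur: best allocation of the remaining 4 bidders over all 5 slots is Granite→Slot 7 ($123), Brightly→Slot 5 ($134), Kestrel→Slot 2 ($123), Summit→Slot 3 ($131), total $511.
VCG payment = (others' best without Larkspur) − (others' welfare with Larkspur) = 511 − 473 = $38.

Larkspur pays $38.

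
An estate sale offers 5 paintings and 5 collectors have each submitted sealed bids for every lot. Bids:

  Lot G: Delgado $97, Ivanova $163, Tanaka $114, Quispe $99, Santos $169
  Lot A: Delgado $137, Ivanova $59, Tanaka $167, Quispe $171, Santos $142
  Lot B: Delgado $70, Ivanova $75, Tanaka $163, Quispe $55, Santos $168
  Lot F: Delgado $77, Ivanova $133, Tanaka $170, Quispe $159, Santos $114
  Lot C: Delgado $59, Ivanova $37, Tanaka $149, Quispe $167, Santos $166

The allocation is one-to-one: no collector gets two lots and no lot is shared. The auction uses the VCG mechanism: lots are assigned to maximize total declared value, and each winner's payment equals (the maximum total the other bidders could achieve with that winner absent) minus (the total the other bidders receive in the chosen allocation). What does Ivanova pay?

Efficient allocation: Delgado→Lot A ($137), Ivanova→Lot G ($163), Tanaka→Lot F ($170), Quispe→Lot C ($167), Santos→Lot B ($168); total welfare W = $805.
Ivanova receives Lot G at value $163, so the others get W − 163 = $642.
Without Ivanova: best allocation of the remaining 4 bidders over all 5 lots is Delgado→Lot A ($137), Tanaka→Lot F ($170), Quispe→Lot C ($167), Santos→Lot G ($169), total $643.
VCG payment = (others' best without Ivanova) − (others' welfare with Ivanova) = 643 − 642 = $1.

Ivanova pays $1.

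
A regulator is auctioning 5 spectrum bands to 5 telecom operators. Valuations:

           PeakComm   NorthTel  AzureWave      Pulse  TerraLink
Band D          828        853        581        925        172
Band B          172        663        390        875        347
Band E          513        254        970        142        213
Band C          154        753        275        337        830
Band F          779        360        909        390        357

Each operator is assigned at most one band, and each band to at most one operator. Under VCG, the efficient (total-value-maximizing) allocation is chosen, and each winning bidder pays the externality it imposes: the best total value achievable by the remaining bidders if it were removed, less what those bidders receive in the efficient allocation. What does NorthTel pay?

NorthTel pays $50M.

Efficient allocation: PeakComm→Band F ($779M), NorthTel→Band D ($853M), AzureWave→Band E ($970M), Pulse→Band B ($875M), TerraLink→Band C ($830M); total welfare W = $4307M.
NorthTel receives Band D at value $853M, so the others get W − 853 = $3454M.
Without NorthTel: best allocation of the remaining 4 bidders over all 5 bands is PeakComm→Band F ($779M), AzureWave→Band E ($970M), Pulse→Band D ($925M), TerraLink→Band C ($830M), total $3504M.
VCG payment = (others' best without NorthTel) − (others' welfare with NorthTel) = 3504 − 3454 = $50M.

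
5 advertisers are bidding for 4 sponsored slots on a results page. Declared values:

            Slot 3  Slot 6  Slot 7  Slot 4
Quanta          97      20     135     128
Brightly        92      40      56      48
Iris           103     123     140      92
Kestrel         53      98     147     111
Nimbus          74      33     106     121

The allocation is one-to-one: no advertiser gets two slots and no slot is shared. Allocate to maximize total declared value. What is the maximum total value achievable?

Max total: $490

Optimal: Brightly→Slot 3 ($92), Iris→Slot 6 ($123), Kestrel→Slot 7 ($147), Quanta→Slot 4 ($128) — total 92+123+147+128 = $490.
Column-greedy (each slot in turn goes to its best remaining advertiser) gives $457, worse by 33.
Next-best assignment: Quanta→Slot 3, Iris→Slot 6, Kestrel→Slot 7, Nimbus→Slot 4 = $488.
Checked against all permutations: $490 is optimal.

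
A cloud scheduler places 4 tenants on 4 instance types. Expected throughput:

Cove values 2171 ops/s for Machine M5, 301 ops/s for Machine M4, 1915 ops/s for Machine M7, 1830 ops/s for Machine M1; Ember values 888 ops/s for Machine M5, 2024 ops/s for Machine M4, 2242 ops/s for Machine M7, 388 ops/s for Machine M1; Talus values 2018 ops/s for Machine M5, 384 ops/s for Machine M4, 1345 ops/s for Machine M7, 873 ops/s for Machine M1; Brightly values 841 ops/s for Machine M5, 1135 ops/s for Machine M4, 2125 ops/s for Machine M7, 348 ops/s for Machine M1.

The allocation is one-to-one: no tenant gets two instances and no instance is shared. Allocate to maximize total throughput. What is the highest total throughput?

Optimal: Cove→Machine M1 (1830 ops/s), Ember→Machine M4 (2024 ops/s), Talus→Machine M5 (2018 ops/s), Brightly→Machine M7 (2125 ops/s) — total 1830+2024+2018+2125 = 7997 ops/s.
Column-greedy (each instance in turn goes to its best remaining tenant) gives 7193 ops/s, worse by 804.

Max total: 7997 ops/s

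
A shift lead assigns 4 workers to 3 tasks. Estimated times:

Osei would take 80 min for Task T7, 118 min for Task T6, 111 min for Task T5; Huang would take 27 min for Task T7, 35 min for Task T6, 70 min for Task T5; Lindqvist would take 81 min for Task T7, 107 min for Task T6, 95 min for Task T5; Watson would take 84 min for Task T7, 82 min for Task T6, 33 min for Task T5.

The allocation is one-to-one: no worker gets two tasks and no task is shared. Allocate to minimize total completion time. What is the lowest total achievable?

Minimum total: 148 min

Optimal: Osei→Task T7 (80 min), Huang→Task T6 (35 min), Watson→Task T5 (33 min) — total 80+35+33 = 148 min.
Row-greedy (each worker in turn takes its cheapest remaining task) gives 210 min, worse by 62.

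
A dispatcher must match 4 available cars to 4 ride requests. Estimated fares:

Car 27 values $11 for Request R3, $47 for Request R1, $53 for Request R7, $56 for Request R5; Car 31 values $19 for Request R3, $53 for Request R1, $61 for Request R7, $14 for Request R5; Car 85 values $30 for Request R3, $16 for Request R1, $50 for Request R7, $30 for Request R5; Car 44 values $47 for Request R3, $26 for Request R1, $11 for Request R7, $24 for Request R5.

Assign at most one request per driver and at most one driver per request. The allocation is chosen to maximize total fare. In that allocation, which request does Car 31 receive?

This is the linear assignment problem.
Optimal: Car 27→Request R5 ($56), Car 31→Request R1 ($53), Car 85→Request R7 ($50), Car 44→Request R3 ($47) — total 56+53+50+47 = $206.
Column-greedy (each request in turn goes to its best remaining driver) gives $183, worse by 23.
Swapping Car 44↔Car 85 (Car 44→Request R7 $11, Car 85→Request R3 $30) loses 56.
Car 31's own top request is Request R7 ($61), but forcing Car 31→Request R7 and reassigning the rest optimally gives only $185 — worse by 21.

Car 31 receives Request R1.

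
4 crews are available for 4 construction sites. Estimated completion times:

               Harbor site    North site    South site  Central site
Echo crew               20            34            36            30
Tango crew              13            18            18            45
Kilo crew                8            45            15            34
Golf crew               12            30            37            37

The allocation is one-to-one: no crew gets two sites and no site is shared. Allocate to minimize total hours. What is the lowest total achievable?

Treat this as an assignment problem: match each crew to one site.
Optimal: Echo crew→Central site (30 hours), Tango crew→North site (18 hours), Kilo crew→South site (15 hours), Golf crew→Harbor site (12 hours) — total 30+18+15+12 = 75 hours.
Column-greedy (each site in turn goes to its cheapest remaining crew) gives 99 hours, worse by 24.
Swapping Tango crew↔Echo crew (Tango crew→Central site 45 hours, Echo crew→North site 34 hours) adds 31.
Every other assignment is strictly worse.

Minimum total: 75 hours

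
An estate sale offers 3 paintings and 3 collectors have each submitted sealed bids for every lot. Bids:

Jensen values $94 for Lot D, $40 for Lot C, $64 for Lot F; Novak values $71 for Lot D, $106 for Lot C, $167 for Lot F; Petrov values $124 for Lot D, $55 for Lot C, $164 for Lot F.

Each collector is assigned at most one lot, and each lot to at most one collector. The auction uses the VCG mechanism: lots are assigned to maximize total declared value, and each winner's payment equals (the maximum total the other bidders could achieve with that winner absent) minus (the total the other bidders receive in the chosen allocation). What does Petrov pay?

Petrov pays $61.

Efficient allocation: Jensen→Lot D ($94), Novak→Lot C ($106), Petrov→Lot F ($164); total welfare W = $364.
Petrov receives Lot F at value $164, so the others get W − 164 = $200.
Without Petrov: best allocation of the remaining 2 bidders over all 3 lots is Jensen→Lot D ($94), Novak→Lot F ($167), total $261.
VCG payment = (others' best without Petrov) − (others' welfare with Petrov) = 261 − 200 = $61.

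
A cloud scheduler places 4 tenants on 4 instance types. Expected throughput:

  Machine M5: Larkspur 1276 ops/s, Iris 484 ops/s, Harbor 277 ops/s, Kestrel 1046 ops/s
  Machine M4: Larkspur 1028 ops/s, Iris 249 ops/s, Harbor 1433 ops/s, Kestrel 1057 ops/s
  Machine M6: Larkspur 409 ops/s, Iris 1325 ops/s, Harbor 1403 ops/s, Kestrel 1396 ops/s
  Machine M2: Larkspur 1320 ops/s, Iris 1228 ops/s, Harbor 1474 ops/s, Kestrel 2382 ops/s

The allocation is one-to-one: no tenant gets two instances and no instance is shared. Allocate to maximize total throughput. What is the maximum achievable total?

Treat this as an assignment problem: match each tenant to one instance.
Optimal: Larkspur→Machine M5 (1276 ops/s), Iris→Machine M6 (1325 ops/s), Harbor→Machine M4 (1433 ops/s), Kestrel→Machine M2 (2382 ops/s) — total 1276+1325+1433+2382 = 6416 ops/s.
Column-greedy (each instance in turn goes to its best remaining tenant) gives 5333 ops/s, worse by 1083.
Next-best assignment: Larkspur→Machine M5, Iris→Machine M2, Harbor→Machine M4, Kestrel→Machine M6 = 5333 ops/s.
Swapping Iris↔Larkspur (Iris→Machine M5 484 ops/s, Larkspur→Machine M6 409 ops/s) loses 1708.

Max total: 6416 ops/s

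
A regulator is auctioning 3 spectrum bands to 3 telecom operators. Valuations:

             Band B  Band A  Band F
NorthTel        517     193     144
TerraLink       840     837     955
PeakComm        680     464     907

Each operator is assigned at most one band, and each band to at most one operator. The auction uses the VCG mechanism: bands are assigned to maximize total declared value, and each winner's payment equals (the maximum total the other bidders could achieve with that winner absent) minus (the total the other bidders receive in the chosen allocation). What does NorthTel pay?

NorthTel pays $3M.

Efficient allocation: NorthTel→Band B ($517M), TerraLink→Band A ($837M), PeakComm→Band F ($907M); total welfare W = $2261M.
NorthTel receives Band B at value $517M, so the others get W − 517 = $1744M.
Without NorthTel: best allocation of the remaining 2 bidders over all 3 bands is TerraLink→Band B ($840M), PeakComm→Band F ($907M), total $1747M.
VCG payment = (others' best without NorthTel) − (others' welfare with NorthTel) = 1747 − 1744 = $3M.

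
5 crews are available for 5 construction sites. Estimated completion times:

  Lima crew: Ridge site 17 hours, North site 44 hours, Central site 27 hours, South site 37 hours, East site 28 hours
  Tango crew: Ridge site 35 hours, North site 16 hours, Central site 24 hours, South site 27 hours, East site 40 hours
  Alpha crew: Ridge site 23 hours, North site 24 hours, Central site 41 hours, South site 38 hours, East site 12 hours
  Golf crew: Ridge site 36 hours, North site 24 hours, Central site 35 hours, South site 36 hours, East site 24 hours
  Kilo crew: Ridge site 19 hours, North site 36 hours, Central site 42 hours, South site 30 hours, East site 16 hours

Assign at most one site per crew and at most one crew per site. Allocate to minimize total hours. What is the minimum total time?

Min total: 107 hours

Treat this as an assignment problem: match each crew to one site.
Optimal: Lima crew→Ridge site (17 hours), Tango crew→Central site (24 hours), Alpha crew→East site (12 hours), Golf crew→North site (24 hours), Kilo crew→South site (30 hours) — total 17+24+12+24+30 = 107 hours.
Next-best assignment: Lima crew→Central site, Tango crew→South site, Alpha crew→East site, Golf crew→North site, Kilo crew→Ridge site = 109 hours.
No other one-to-one assignment undercuts 107 hours.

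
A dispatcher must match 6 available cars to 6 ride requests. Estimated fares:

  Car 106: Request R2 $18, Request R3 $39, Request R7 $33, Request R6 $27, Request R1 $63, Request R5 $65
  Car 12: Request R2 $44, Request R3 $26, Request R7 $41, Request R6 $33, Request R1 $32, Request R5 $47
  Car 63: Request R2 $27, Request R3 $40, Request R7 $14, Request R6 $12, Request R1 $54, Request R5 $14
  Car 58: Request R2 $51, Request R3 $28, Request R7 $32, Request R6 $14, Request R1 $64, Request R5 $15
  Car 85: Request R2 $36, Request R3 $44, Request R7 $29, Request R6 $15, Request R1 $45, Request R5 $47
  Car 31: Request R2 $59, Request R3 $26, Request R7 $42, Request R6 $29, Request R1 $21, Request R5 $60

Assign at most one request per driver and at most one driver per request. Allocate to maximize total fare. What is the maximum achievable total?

This is the linear assignment problem.
Optimal: Car 106→Request R5 ($65), Car 12→Request R6 ($33), Car 63→Request R3 ($40), Car 58→Request R1 ($64), Car 85→Request R7 ($29), Car 31→Request R2 ($59) — total 65+33+40+64+29+59 = $290.
Row-greedy (each driver in turn takes its best remaining request) gives $268, worse by 22.

Maximum total: $290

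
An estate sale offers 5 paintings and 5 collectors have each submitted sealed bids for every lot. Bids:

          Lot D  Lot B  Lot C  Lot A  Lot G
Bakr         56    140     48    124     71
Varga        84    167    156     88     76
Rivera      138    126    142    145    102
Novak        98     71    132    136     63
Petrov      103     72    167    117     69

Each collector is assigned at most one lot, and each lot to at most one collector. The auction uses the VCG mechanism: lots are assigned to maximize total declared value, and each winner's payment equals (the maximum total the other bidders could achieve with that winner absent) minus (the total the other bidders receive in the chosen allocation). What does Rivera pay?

Rivera pays $15.

Efficient allocation: Bakr→Lot G ($71), Varga→Lot B ($167), Rivera→Lot D ($138), Novak→Lot A ($136), Petrov→Lot C ($167); total welfare W = $679.
Rivera receives Lot D at value $138, so the others get W − 138 = $541.
Without Rivera: best allocation of the remaining 4 bidders over all 5 lots is Bakr→Lot A ($124), Varga→Lot B ($167), Novak→Lot D ($98), Petrov→Lot C ($167), total $556.
VCG payment = (others' best without Rivera) − (others' welfare with Rivera) = 556 − 541 = $15.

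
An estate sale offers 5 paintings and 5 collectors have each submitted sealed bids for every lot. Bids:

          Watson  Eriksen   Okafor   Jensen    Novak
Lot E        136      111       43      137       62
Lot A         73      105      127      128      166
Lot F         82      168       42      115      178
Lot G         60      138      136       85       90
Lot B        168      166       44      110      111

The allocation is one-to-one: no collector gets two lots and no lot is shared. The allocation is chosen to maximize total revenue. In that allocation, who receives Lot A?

Novak receives Lot A.

Optimal: Watson→Lot B ($168), Eriksen→Lot F ($168), Okafor→Lot G ($136), Jensen→Lot E ($137), Novak→Lot A ($166) — total 168+168+136+137+166 = $775.
Max-entry greedy (repeatedly take the single best remaining cell) gives $748, worse by 27.
No other one-to-one assignment exceeds $775.
Novak's own top lot is Lot F ($178), but forcing Novak→Lot F and reassigning the rest optimally gives only $748 — worse by 27.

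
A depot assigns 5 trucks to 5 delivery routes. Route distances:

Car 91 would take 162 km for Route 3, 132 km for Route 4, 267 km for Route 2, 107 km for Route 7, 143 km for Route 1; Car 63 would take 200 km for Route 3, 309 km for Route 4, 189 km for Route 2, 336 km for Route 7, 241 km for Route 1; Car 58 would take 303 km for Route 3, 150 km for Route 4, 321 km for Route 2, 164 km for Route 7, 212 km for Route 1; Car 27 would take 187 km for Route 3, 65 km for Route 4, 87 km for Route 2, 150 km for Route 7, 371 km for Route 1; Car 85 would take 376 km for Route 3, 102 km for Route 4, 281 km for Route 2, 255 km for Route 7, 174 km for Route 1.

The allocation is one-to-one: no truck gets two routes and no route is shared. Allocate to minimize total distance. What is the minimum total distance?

Minimum total: 696 km

This is the linear assignment problem.
Optimal: Car 91→Route 1 (143 km), Car 63→Route 3 (200 km), Car 58→Route 7 (164 km), Car 27→Route 2 (87 km), Car 85→Route 4 (102 km) — total 143+200+164+87+102 = 696 km.
Next-best assignment: Car 91→Route 7, Car 63→Route 3, Car 58→Route 1, Car 27→Route 2, Car 85→Route 4 = 708 km.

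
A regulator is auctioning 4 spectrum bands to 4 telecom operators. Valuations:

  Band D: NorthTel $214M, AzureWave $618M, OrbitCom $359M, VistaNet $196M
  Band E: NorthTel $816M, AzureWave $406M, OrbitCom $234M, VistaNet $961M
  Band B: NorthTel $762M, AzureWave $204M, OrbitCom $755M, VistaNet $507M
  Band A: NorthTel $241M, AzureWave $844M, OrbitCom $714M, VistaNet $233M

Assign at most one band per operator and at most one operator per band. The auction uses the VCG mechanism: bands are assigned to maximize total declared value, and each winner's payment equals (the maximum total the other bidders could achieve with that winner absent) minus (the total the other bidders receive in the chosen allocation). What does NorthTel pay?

Efficient allocation: NorthTel→Band B ($762M), AzureWave→Band D ($618M), OrbitCom→Band A ($714M), VistaNet→Band E ($961M); total welfare W = $3055M.
NorthTel receives Band B at value $762M, so the others get W − 762 = $2293M.
Without NorthTel: best allocation of the remaining 3 bidders over all 4 bands is AzureWave→Band A ($844M), OrbitCom→Band B ($755M), VistaNet→Band E ($961M), total $2560M.
VCG payment = (others' best without NorthTel) − (others' welfare with NorthTel) = 2560 − 2293 = $267M.

NorthTel pays $267M.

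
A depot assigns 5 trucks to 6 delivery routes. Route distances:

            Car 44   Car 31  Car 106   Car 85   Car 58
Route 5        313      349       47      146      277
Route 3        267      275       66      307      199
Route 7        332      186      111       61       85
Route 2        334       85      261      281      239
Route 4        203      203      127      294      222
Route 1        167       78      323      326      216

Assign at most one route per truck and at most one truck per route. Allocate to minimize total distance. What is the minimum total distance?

Optimal: Car 44→Route 1 (167 km), Car 31→Route 2 (85 km), Car 106→Route 3 (66 km), Car 85→Route 5 (146 km), Car 58→Route 7 (85 km) — total 167+85+66+146+85 = 549 km.
Min-entry greedy (repeatedly take the single cheapest remaining cell) gives 588 km, worse by 39.
Next-best assignment: Car 44→Route 1, Car 31→Route 2, Car 106→Route 5, Car 85→Route 7, Car 58→Route 3 = 559 km.
Swapping Car 106↔Car 58 (Car 106→Route 7 111 km, Car 58→Route 3 199 km) adds 159.
Every other assignment is strictly worse.

Min total: 549 km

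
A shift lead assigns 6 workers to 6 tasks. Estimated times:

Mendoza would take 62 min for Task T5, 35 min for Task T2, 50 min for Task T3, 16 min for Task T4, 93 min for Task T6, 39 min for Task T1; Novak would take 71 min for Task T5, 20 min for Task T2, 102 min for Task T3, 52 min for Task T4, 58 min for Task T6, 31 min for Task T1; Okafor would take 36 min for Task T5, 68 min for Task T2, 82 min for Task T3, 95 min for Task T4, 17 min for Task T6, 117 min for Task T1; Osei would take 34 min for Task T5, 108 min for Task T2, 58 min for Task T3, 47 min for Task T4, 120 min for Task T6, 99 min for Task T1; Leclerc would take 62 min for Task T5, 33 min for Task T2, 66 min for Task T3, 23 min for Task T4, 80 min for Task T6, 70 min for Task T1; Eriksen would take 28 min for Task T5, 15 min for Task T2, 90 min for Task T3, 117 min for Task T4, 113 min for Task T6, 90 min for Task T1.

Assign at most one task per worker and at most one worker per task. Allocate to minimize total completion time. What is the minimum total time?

Minimum total: 170 min

Optimal: Mendoza→Task T3 (50 min), Novak→Task T1 (31 min), Okafor→Task T6 (17 min), Osei→Task T5 (34 min), Leclerc→Task T4 (23 min), Eriksen→Task T2 (15 min) — total 50+31+17+34+23+15 = 170 min.
Min-entry greedy (repeatedly take the single cheapest remaining cell) gives 179 min, worse by 9.
Next-best assignment: Mendoza→Task T4, Novak→Task T1, Okafor→Task T6, Osei→Task T5, Leclerc→Task T3, Eriksen→Task T2 = 179 min.
Swapping Mendoza↔Eriksen (Mendoza→Task T2 35 min, Eriksen→Task T3 90 min) adds 60.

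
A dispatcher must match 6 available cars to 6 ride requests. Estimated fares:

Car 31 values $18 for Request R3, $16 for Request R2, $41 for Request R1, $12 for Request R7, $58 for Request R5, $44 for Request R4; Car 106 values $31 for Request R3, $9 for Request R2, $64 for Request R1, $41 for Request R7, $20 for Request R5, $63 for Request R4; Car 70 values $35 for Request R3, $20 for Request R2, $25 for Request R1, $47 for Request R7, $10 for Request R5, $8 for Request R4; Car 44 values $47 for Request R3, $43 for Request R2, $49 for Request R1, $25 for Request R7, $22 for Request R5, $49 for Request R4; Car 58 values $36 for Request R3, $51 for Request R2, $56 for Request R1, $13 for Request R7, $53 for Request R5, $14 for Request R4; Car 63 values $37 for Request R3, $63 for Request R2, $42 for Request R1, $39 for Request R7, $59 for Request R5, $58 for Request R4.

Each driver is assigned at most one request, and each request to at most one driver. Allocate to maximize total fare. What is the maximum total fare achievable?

Treat this as an assignment problem: match each driver to one request.
Optimal: Car 31→Request R5 ($58), Car 106→Request R4 ($63), Car 70→Request R7 ($47), Car 44→Request R3 ($47), Car 58→Request R1 ($56), Car 63→Request R2 ($63) — total 58+63+47+47+56+63 = $334.
Row-greedy (each driver in turn takes its best remaining request) gives $306, worse by 28.
Checked against all permutations: $334 is optimal.

Max total: $334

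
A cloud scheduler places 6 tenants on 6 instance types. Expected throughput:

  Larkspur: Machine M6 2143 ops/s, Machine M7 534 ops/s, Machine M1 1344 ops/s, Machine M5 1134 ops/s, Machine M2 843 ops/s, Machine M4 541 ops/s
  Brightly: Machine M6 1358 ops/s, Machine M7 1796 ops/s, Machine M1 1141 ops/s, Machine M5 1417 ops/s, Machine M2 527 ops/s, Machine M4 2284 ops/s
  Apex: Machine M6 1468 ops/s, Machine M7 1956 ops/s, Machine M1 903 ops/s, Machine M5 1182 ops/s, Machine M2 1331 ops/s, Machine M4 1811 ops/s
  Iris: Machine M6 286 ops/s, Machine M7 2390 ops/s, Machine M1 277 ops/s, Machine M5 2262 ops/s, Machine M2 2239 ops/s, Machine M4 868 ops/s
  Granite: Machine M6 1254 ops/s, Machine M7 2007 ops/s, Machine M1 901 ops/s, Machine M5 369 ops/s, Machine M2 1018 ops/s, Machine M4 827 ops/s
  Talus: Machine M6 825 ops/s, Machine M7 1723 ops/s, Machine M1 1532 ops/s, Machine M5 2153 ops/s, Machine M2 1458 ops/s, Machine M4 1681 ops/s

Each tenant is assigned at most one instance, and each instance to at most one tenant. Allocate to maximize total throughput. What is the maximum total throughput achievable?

Optimal: Larkspur→Machine M6 (2143 ops/s), Brightly→Machine M4 (2284 ops/s), Apex→Machine M1 (903 ops/s), Iris→Machine M2 (2239 ops/s), Granite→Machine M7 (2007 ops/s), Talus→Machine M5 (2153 ops/s) — total 2143+2284+903+2239+2007+2153 = 11729 ops/s.
Max-entry greedy (repeatedly take the single best remaining cell) gives 11202 ops/s, worse by 527.

Maximum total: 11729 ops/s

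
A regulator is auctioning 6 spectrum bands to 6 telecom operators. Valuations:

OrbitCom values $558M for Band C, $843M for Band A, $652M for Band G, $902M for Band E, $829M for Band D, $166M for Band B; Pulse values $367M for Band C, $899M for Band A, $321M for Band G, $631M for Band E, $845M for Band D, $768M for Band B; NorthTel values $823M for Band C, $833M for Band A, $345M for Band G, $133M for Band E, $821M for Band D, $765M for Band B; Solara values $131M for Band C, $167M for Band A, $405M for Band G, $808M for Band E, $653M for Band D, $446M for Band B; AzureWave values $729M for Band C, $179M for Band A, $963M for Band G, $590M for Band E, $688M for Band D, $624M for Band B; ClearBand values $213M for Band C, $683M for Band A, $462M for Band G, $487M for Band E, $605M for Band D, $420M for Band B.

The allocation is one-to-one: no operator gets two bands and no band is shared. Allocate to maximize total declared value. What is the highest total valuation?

Maximum total: $4874M

Optimal: OrbitCom→Band D ($829M), Pulse→Band B ($768M), NorthTel→Band C ($823M), Solara→Band E ($808M), AzureWave→Band G ($963M), ClearBand→Band A ($683M) — total 829+768+823+808+963+683 = $4874M.
Column-greedy (each band in turn goes to its best remaining operator) gives $4660M, worse by 214.
Next-best assignment: OrbitCom→Band A, Pulse→Band B, NorthTel→Band C, Solara→Band E, AzureWave→Band G, ClearBand→Band D = $4810M.
No other one-to-one assignment exceeds $4874M.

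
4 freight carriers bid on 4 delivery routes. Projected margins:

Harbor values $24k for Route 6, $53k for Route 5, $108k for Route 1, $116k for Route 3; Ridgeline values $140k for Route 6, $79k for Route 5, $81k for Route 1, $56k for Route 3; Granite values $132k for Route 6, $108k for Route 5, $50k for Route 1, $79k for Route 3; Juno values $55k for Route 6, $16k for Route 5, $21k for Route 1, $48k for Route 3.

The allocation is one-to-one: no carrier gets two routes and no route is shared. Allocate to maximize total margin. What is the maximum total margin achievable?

This is the linear assignment problem.
Optimal: Harbor→Route 1 ($108k), Ridgeline→Route 6 ($140k), Granite→Route 5 ($108k), Juno→Route 3 ($48k) — total 108+140+108+48 = $404k.
Max-entry greedy (repeatedly take the single best remaining cell) gives $385k, worse by 19.
Next-best assignment: Harbor→Route 3, Ridgeline→Route 6, Granite→Route 5, Juno→Route 1 = $385k.

Max total: $404k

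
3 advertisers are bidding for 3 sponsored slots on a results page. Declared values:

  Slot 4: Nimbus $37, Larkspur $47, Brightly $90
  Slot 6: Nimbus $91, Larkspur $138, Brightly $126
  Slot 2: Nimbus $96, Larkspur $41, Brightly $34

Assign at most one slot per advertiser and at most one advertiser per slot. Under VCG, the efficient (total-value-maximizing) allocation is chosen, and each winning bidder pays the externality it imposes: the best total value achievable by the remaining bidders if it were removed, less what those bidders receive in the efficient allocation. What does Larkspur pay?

Efficient allocation: Nimbus→Slot 2 ($96), Larkspur→Slot 6 ($138), Brightly→Slot 4 ($90); total welfare W = $324.
Larkspur receives Slot 6 at value $138, so the others get W − 138 = $186.
Without Larkspur: best allocation of the remaining 2 bidders over all 3 slots is Nimbus→Slot 2 ($96), Brightly→Slot 6 ($126), total $222.
VCG payment = (others' best without Larkspur) − (others' welfare with Larkspur) = 222 − 186 = $36.

Larkspur pays $36.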